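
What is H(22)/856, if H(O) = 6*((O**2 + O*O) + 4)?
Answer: 729/107 ≈ 6.8131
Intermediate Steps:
H(O) = 24 + 12*O**2 (H(O) = 6*((O**2 + O**2) + 4) = 6*(2*O**2 + 4) = 6*(4 + 2*O**2) = 24 + 12*O**2)
H(22)/856 = (24 + 12*22**2)/856 = (24 + 12*484)*(1/856) = (24 + 5808)*(1/856) = 5832*(1/856) = 729/107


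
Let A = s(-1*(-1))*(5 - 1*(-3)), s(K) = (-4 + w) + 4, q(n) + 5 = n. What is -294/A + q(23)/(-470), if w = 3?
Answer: -11551/940 ≈ -12.288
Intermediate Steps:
q(n) = -5 + n
s(K) = 3 (s(K) = (-4 + 3) + 4 = -1 + 4 = 3)
A = 24 (A = 3*(5 - 1*(-3)) = 3*(5 + 3) = 3*8 = 24)
-294/A + q(23)/(-470) = -294/24 + (-5 + 23)/(-470) = -294*1/24 + 18*(-1/470) = -49/4 - 9/235 = -11551/940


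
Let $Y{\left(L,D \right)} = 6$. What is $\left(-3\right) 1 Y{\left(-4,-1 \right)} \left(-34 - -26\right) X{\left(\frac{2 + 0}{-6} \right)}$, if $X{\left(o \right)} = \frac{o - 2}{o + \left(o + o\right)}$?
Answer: $336$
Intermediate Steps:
$X{\left(o \right)} = \frac{-2 + o}{3 o}$ ($X{\left(o \right)} = \frac{-2 + o}{o + 2 o} = \frac{-2 + o}{3 o}$)
$\left(-3\right) 1 Y{\left(-4,-1 \right)} \left(-34 - -26\right) X{\left(\frac{2 + 0}{-6} \right)} = \left(-3\right) 1 \cdot 6 \left(-34 - -26\right) \frac{-2 + \frac{2 + 0}{-6}}{3 \frac{2 + 0}{-6}} = \left(-3\right) 6 \left(-34 + 26\right) \frac{-2 + 2 \left(- \frac{1}{6}\right)}{3 \cdot 2 \left(- \frac{1}{6}\right)} = \left(-18\right) \left(-8\right) \frac{-2 - \frac{1}{3}}{3 \left(- \frac{1}{3}\right)} = 144 \cdot \frac{1}{3} \left(-3\right) \left(- \frac{7}{3}\right) = 144 \cdot \frac{7}{3} = 336$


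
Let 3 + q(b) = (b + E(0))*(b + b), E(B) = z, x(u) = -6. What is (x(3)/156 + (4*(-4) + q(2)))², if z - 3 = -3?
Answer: 82369/676 ≈ 121.85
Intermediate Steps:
z = 0 (z = 3 - 3 = 0)
E(B) = 0
q(b) = -3 + 2*b² (q(b) = -3 + (b + 0)*(b + b) = -3 + b*(2*b) = -3 + 2*b²)
(x(3)/156 + (4*(-4) + q(2)))² = (-6/156 + (4*(-4) + (-3 + 2*2²)))² = (-6*1/156 + (-16 + (-3 + 2*4)))² = (-1/26 + (-16 + (-3 + 8)))² = (-1/26 + (-16 + 5))² = (-1/26 - 11)² = (-287/26)² = 82369/676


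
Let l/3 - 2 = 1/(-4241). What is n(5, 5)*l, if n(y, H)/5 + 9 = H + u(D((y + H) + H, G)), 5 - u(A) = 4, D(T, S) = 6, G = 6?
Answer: -381645/4241 ≈ -89.989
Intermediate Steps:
l = 25443/4241 (l = 6 + 3/(-4241) = 6 + 3*(-1/4241) = 6 - 3/4241 = 25443/4241 ≈ 5.9993)
u(A) = 1 (u(A) = 5 - 1*4 = 5 - 4 = 1)
n(y, H) = -40 + 5*H (n(y, H) = -45 + 5*(H + 1) = -45 + 5*(1 + H) = -45 + (5 + 5*H) = -40 + 5*H)
n(5, 5)*l = (-40 + 5*5)*(25443/4241) = (-40 + 25)*(25443/4241) = -15*25443/4241 = -381645/4241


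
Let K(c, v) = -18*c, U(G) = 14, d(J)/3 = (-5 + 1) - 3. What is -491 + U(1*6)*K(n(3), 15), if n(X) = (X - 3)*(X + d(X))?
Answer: -491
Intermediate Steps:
d(J) = -21 (d(J) = 3*((-5 + 1) - 3) = 3*(-4 - 3) = 3*(-7) = -21)
n(X) = (-21 + X)*(-3 + X) (n(X) = (X - 3)*(X - 21) = (-3 + X)*(-21 + X) = (-21 + X)*(-3 + X))
-491 + U(1*6)*K(n(3), 15) = -491 + 14*(-18*(63 + 3² - 24*3)) = -491 + 14*(-18*(63 + 9 - 72)) = -491 + 14*(-18*0) = -491 + 14*0 = -491 + 0 = -491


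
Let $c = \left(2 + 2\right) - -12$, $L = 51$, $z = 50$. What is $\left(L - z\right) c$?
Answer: $16$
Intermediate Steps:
$c = 16$ ($c = 4 + 12 = 16$)
$\left(L - z\right) c = \left(51 - 50\right) 16 = 1 \cdot 16 = 16$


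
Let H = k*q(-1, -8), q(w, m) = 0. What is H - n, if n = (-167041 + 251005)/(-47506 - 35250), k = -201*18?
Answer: 20991/20689 ≈ 1.0146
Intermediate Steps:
k = -3618
n = -20991/20689 (n = 83964/(-82756) = 83964*(-1/82756) = -20991/20689 ≈ -1.0146)
H = 0 (H = -3618*0 = 0)
H - n = 0 - 1*(-20991/20689) = 0 + 20991/20689 = 20991/20689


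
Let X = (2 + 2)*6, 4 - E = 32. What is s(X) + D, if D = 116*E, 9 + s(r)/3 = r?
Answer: -3203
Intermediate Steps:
E = -28 (E = 4 - 1*32 = 4 - 32 = -28)
X = 24 (X = 4*6 = 24)
s(r) = -27 + 3*r
D = -3248 (D = 116*(-28) = -3248)
s(X) + D = (-27 + 3*24) - 3248 = (-27 + 72) - 3248 = 45 - 3248 = -3203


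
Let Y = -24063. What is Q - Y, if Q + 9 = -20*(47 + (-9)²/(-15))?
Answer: 23222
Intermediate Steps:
Q = -841 (Q = -9 - 20*(47 + (-9)²/(-15)) = -9 - 20*(47 + 81*(-1/15)) = -9 - 20*(47 - 27/5) = -9 - 20*208/5 = -9 - 832 = -841)
Q - Y = -841 - 1*(-24063) = -841 + 24063 = 23222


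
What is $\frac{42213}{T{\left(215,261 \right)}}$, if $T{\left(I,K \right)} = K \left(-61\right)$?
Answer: $- \frac{14071}{5307} \approx -2.6514$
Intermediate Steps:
$T{\left(I,K \right)} = - 61 K$
$\frac{42213}{T{\left(215,261 \right)}} = \frac{42213}{\left(-61\right) 261} = \frac{42213}{-15921} = 42213 \left(- \frac{1}{15921}\right) = - \frac{14071}{5307}$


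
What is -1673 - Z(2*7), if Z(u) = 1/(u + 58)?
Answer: -120457/72 ≈ -1673.0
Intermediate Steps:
Z(u) = 1/(58 + u)
-1673 - Z(2*7) = -1673 - 1/(58 + 2*7) = -1673 - 1/(58 + 14) = -1673 - 1/72 = -120457/72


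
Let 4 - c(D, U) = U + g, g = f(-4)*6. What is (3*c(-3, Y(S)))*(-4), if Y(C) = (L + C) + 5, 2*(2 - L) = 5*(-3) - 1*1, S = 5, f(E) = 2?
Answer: 336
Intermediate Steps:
L = 10 (L = 2 - (5*(-3) - 1*1)/2 = 2 - (-15 - 1)/2 = 2 - ½*(-16) = 2 + 8 = 10)
g = 12 (g = 2*6 = 12)
Y(C) = 15 + C (Y(C) = (10 + C) + 5 = 15 + C)
c(D, U) = -8 - U (c(D, U) = 4 - (U + 12) = 4 - (12 + U) = 4 + (-12 - U) = -8 - U)
(3*c(-3, Y(S)))*(-4) = (3*(-8 - (15 + 5)))*(-4) = (3*(-8 - 1*20))*(-4) = (3*(-8 - 20))*(-4) = (3*(-28))*(-4) = -84*(-4) = 336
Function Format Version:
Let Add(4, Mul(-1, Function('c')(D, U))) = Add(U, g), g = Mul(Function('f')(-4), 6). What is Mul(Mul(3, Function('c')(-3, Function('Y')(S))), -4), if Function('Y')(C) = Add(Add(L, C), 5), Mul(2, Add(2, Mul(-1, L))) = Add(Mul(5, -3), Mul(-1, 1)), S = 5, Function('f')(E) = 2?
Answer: 336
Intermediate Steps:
L = 10 (L = Add(2, Mul(Rational(-1, 2), Add(Mul(5, -3), Mul(-1, 1)))) = Add(2, Mul(Rational(-1, 2), Add(-15, -1))) = Add(2, Mul(Rational(-1, 2), -16)) = Add(2, 8) = 10)
g = 12 (g = Mul(2, 6) = 12)
Function('Y')(C) = Add(15, C) (Function('Y')(C) = Add(Add(10, C), 5) = Add(15, C))
Function('c')(D, U) = Add(-8, Mul(-1, U)) (Function('c')(D, U) = Add(4, Mul(-1, Add(U, 12))) = Add(4, Mul(-1, Add(12, U))) = Add(4, Add(-12, Mul(-1, U))) = Add(-8, Mul(-1, U)))
Mul(Mul(3, Function('c')(-3, Function('Y')(S))), -4) = Mul(Mul(3, Add(-8, Mul(-1, Add(15, 5)))), -4) = Mul(Mul(3, Add(-8, Mul(-1, 20))), -4) = Mul(Mul(3, Add(-8, -20)), -4) = Mul(Mul(3, -28), -4) = Mul(-84, -4) = 336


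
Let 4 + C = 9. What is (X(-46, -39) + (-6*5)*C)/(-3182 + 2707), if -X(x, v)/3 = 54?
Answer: 312/475 ≈ 0.65684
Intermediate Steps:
C = 5 (C = -4 + 9 = 5)
X(x, v) = -162 (X(x, v) = -3*54 = -162)
(X(-46, -39) + (-6*5)*C)/(-3182 + 2707) = (-162 - 6*5*5)/(-3182 + 2707) = (-162 - 30*5)/(-475) = (-162 - 150)*(-1/475) = -312*(-1/475) = 312/475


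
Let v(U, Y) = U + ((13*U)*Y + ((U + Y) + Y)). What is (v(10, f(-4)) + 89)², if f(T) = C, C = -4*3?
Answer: 2175625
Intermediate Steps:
C = -12
f(T) = -12
v(U, Y) = 2*U + 2*Y + 13*U*Y (v(U, Y) = U + (13*U*Y + (U + 2*Y)) = U + (U + 2*Y + 13*U*Y) = 2*U + 2*Y + 13*U*Y)
(v(10, f(-4)) + 89)² = ((2*10 + 2*(-12) + 13*10*(-12)) + 89)² = ((20 - 24 - 1560) + 89)² = (-1564 + 89)² = (-1475)² = 2175625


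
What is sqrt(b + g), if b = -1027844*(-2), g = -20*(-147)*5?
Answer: 2*sqrt(517597) ≈ 1438.9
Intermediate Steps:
g = 14700 (g = 2940*5 = 14700)
b = 2055688
sqrt(b + g) = sqrt(2055688 + 14700) = sqrt(2070388) = 2*sqrt(517597)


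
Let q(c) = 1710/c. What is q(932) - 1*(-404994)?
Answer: 188728059/466 ≈ 4.0500e+5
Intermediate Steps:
q(932) - 1*(-404994) = 1710/932 - 1*(-404994) = 1710*(1/932) + 404994 = 855/466 + 404994 = 188728059/466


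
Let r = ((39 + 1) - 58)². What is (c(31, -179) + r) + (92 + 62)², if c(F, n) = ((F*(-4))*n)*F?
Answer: 712116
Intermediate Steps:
r = 324 (r = (40 - 58)² = (-18)² = 324)
c(F, n) = -4*n*F² (c(F, n) = ((-4*F)*n)*F = (-4*F*n)*F = -4*n*F²)
(c(31, -179) + r) + (92 + 62)² = (-4*(-179)*31² + 324) + (92 + 62)² = (-4*(-179)*961 + 324) + 154² = (688076 + 324) + 23716 = 688400 + 23716 = 712116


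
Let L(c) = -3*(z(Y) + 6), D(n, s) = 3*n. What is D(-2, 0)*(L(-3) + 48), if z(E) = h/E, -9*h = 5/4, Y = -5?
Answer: -359/2 ≈ -179.50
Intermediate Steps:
h = -5/36 (h = -5/(9*4) = -1/9*5/4 = -5/36 ≈ -0.13889)
z(E) = -5/(36*E)
L(c) = -217/12 (L(c) = -3*(-5/36/(-5) + 6) = -3*(-5/36*(-1/5) + 6) = -3*(1/36 + 6) = -3*217/36 = -217/12)
D(-2, 0)*(L(-3) + 48) = (3*(-2))*(-217/12 + 48) = -6*359/12 = -359/2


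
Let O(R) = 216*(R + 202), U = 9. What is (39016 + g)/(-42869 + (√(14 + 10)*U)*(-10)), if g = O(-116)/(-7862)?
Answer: -6574501642352/7223435627491 + 27605269440*√6/7223435627491 ≈ -0.90080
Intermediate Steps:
O(R) = 43632 + 216*R (O(R) = 216*(202 + R) = 43632 + 216*R)
g = -9288/3931 (g = (43632 + 216*(-116))/(-7862) = (43632 - 25056)*(-1/7862) = 18576*(-1/7862) = -9288/3931 ≈ -2.3628)
(39016 + g)/(-42869 + (√(14 + 10)*U)*(-10)) = (39016 - 9288/3931)/(-42869 + (√(14 + 10)*9)*(-10)) = 153362608/(3931*(-42869 + (√24*9)*(-10))) = 153362608/(3931*(-42869 + ((2*√6)*9)*(-10))) = 153362608/(3931*(-42869 + (18*√6)*(-10))) = 153362608/(3931*(-42869 - 180*√6))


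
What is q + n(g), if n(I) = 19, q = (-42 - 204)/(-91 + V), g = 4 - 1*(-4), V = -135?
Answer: 2270/113 ≈ 20.089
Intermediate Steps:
g = 8 (g = 4 + 4 = 8)
q = 123/113 (q = (-42 - 204)/(-91 - 135) = -246/(-226) = -246*(-1/226) = 123/113 ≈ 1.0885)
q + n(g) = 123/113 + 19 = 2270/113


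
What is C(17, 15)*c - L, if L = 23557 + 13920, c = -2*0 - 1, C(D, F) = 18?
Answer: -37495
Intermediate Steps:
c = -1 (c = 0 - 1 = -1)
L = 37477
C(17, 15)*c - L = 18*(-1) - 1*37477 = -18 - 37477 = -37495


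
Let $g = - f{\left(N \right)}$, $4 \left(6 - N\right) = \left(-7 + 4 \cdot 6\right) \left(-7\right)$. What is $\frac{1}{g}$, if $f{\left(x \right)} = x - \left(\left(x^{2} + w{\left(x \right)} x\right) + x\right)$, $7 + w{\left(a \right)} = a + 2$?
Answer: $\frac{8}{19019} \approx 0.00042063$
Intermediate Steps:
$w{\left(a \right)} = -5 + a$ ($w{\left(a \right)} = -7 + \left(a + 2\right) = -7 + \left(2 + a\right) = -5 + a$)
$N = \frac{143}{4}$ ($N = 6 - \frac{\left(-7 + 4 \cdot 6\right) \left(-7\right)}{4} = 6 - \frac{\left(-7 + 24\right) \left(-7\right)}{4} = 6 - \frac{17 \left(-7\right)}{4} = 6 - - \frac{119}{4} = 6 + \frac{119}{4} = \frac{143}{4} \approx 35.75$)
$f{\left(x \right)} = - x^{2} - x \left(-5 + x\right)$ ($f{\left(x \right)} = x - \left(\left(x^{2} + \left(-5 + x\right) x\right) + x\right) = x - \left(\left(x^{2} + x \left(-5 + x\right)\right) + x\right) = x - \left(x + x^{2} + x \left(-5 + x\right)\right) = - x^{2} - x \left(-5 + x\right)$)
$g = \frac{19019}{8}$ ($g = - \frac{143 \left(5 - \frac{143}{2}\right)}{4} = - \frac{143 \left(-133\right)}{4 \cdot 2} = \left(-1\right) \left(- \frac{19019}{8}\right) = \frac{19019}{8} \approx 2377.4$)
$\frac{1}{g} = \frac{1}{\frac{19019}{8}} = \frac{8}{19019}$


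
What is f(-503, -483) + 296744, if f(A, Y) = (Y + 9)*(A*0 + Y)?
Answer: 525686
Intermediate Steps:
f(A, Y) = Y*(9 + Y) (f(A, Y) = (9 + Y)*(0 + Y) = (9 + Y)*Y = Y*(9 + Y))
f(-503, -483) + 296744 = -483*(9 - 483) + 296744 = -483*(-474) + 296744 = 228942 + 296744 = 525686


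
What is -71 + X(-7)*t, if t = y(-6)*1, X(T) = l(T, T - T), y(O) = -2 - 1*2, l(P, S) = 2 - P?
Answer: -107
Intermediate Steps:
y(O) = -4 (y(O) = -2 - 2 = -4)
X(T) = 2 - T
t = -4 (t = -4*1 = -4)
-71 + X(-7)*t = -71 + (2 - 1*(-7))*(-4) = -71 + (2 + 7)*(-4) = -71 + 9*(-4) = -71 - 36 = -107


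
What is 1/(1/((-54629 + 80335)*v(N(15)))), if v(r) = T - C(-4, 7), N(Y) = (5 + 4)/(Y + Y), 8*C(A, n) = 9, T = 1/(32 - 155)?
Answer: -14331095/492 ≈ -29128.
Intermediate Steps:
T = -1/123 (T = 1/(-123) = -1/123 ≈ -0.0081301)
C(A, n) = 9/8 (C(A, n) = (⅛)*9 = 9/8)
N(Y) = 9/(2*Y) (N(Y) = 9/((2*Y)) = 9*(1/(2*Y)) = 9/(2*Y))
v(r) = -1115/984 (v(r) = -1/123 - 1*9/8 = -1/123 - 9/8 = -1115/984)
1/(1/((-54629 + 80335)*v(N(15)))) = 1/(1/((-54629 + 80335)*(-1115/984))) = 1/(-984/1115/25706) = 1/((1/25706)*(-984/1115)) = 1/(-492/14331095) = -14331095/492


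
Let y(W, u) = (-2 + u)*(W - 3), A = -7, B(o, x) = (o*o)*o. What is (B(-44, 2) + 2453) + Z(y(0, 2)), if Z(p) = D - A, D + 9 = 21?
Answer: -82712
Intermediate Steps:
D = 12 (D = -9 + 21 = 12)
B(o, x) = o**3 (B(o, x) = o**2*o = o**3)
y(W, u) = (-3 + W)*(-2 + u) (y(W, u) = (-2 + u)*(-3 + W) = (-3 + W)*(-2 + u))
Z(p) = 19 (Z(p) = 12 - 1*(-7) = 12 + 7 = 19)
(B(-44, 2) + 2453) + Z(y(0, 2)) = ((-44)**3 + 2453) + 19 = (-85184 + 2453) + 19 = -82731 + 19 = -82712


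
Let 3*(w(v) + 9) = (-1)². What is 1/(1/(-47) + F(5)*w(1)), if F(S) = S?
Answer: -141/6113 ≈ -0.023066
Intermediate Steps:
w(v) = -26/3 (w(v) = -9 + (⅓)*(-1)² = -9 + (⅓)*1 = -9 + ⅓ = -26/3)
1/(1/(-47) + F(5)*w(1)) = 1/(1/(-47) + 5*(-26/3)) = 1/(-1/47 - 130/3) = 1/(-6113/141) = -141/6113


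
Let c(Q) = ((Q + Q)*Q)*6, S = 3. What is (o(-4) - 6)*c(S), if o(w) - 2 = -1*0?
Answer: -432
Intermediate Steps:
o(w) = 2 (o(w) = 2 - 1*0 = 2 + 0 = 2)
c(Q) = 12*Q² (c(Q) = ((2*Q)*Q)*6 = (2*Q²)*6 = 12*Q²)
(o(-4) - 6)*c(S) = (2 - 6)*(12*3²) = -48*9 = -4*108 = -432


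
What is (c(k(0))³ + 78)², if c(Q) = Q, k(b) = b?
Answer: 6084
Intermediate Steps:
(c(k(0))³ + 78)² = (0³ + 78)² = (0 + 78)² = 78² = 6084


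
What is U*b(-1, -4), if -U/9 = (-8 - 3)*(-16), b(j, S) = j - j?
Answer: 0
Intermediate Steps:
b(j, S) = 0
U = -1584 (U = -9*(-8 - 3)*(-16) = -(-99)*(-16) = -9*176 = -1584)
U*b(-1, -4) = -1584*0 = 0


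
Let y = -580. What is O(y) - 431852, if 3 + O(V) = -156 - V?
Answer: -431431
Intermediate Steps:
O(V) = -159 - V (O(V) = -3 + (-156 - V) = -159 - V)
O(y) - 431852 = (-159 - 1*(-580)) - 431852 = (-159 + 580) - 431852 = 421 - 431852 = -431431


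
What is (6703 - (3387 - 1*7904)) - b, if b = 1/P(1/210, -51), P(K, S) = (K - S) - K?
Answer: 572219/51 ≈ 11220.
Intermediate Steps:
P(K, S) = -S
b = 1/51 (b = 1/(-1*(-51)) = 1/51 ≈ 0.019608)
(6703 - (3387 - 1*7904)) - b = (6703 - (3387 - 1*7904)) - 1*1/51 = (6703 - (3387 - 7904)) - 1/51 = (6703 - 1*(-4517)) - 1/51 = (6703 + 4517) - 1/51 = 11220 - 1/51 = 572219/51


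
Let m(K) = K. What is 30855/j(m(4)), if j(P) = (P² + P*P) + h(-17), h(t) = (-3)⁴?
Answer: 30855/113 ≈ 273.05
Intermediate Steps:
h(t) = 81
j(P) = 81 + 2*P² (j(P) = (P² + P*P) + 81 = (P² + P²) + 81 = 2*P² + 81 = 81 + 2*P²)
30855/j(m(4)) = 30855/(81 + 2*4²) = 30855/(81 + 2*16) = 30855/(81 + 32) = 30855/113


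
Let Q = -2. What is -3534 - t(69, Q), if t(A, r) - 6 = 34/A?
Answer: -244294/69 ≈ -3540.5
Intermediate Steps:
t(A, r) = 6 + 34/A
-3534 - t(69, Q) = -3534 - (6 + 34/69) = -3534 - 1*448/69 = -3534 - 448/69 = -244294/69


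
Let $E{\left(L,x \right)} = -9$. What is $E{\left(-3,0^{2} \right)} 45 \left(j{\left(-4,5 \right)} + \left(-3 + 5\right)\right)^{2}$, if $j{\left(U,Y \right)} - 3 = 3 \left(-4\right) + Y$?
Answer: $-1620$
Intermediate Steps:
$j{\left(U,Y \right)} = -9 + Y$ ($j{\left(U,Y \right)} = 3 + \left(3 \left(-4\right) + Y\right) = 3 + \left(-12 + Y\right) = -9 + Y$)
$E{\left(-3,0^{2} \right)} 45 \left(j{\left(-4,5 \right)} + \left(-3 + 5\right)\right)^{2} = \left(-9\right) 45 \left(\left(-9 + 5\right) + \left(-3 + 5\right)\right)^{2} = - 405 \left(-4 + 2\right)^{2} = - 405 \left(-2\right)^{2} = \left(-405\right) 4 = -1620$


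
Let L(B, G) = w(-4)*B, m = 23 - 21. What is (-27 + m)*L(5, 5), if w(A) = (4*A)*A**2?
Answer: 32000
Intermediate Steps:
m = 2
w(A) = 4*A**3
L(B, G) = -256*B (L(B, G) = (4*(-4)**3)*B = (4*(-64))*B = -256*B)
(-27 + m)*L(5, 5) = (-27 + 2)*(-256*5) = -25*(-1280) = 32000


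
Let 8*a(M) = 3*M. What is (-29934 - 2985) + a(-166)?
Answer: -131925/4 ≈ -32981.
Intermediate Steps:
a(M) = 3*M/8 (a(M) = (3*M)/8 = 3*M/8)
(-29934 - 2985) + a(-166) = (-29934 - 2985) + (3/8)*(-166) = -32919 - 249/4 = -131925/4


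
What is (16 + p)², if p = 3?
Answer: 361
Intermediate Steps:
(16 + p)² = (16 + 3)² = 19² = 361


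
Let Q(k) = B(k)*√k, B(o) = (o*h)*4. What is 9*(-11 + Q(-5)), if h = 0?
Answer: -99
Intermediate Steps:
B(o) = 0 (B(o) = (o*0)*4 = 0*4 = 0)
Q(k) = 0 (Q(k) = 0*√k = 0)
9*(-11 + Q(-5)) = 9*(-11 + 0) = 9*(-11) = -99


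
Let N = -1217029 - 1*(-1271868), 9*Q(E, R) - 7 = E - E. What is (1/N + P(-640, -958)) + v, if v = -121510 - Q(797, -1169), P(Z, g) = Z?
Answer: -60287638514/493551 ≈ -1.2215e+5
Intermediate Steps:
Q(E, R) = 7/9 (Q(E, R) = 7/9 + (E - E)/9 = 7/9 + (⅑)*0 = 7/9 + 0 = 7/9)
N = 54839 (N = -1217029 + 1271868 = 54839)
v = -1093597/9 (v = -121510 - 1*7/9 = -121510 - 7/9 = -1093597/9 ≈ -1.2151e+5)
(1/N + P(-640, -958)) + v = (1/54839 - 640) - 1093597/9 = -35096959/54839 - 1093597/9 = -60287638514/493551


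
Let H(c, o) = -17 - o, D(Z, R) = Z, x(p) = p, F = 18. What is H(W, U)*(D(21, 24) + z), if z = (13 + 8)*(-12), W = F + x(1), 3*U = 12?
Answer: 4851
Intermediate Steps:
U = 4 (U = (⅓)*12 = 4)
W = 19 (W = 18 + 1 = 19)
z = -252 (z = 21*(-12) = -252)
H(W, U)*(D(21, 24) + z) = (-17 - 1*4)*(21 - 252) = (-17 - 4)*(-231) = -21*(-231) = 4851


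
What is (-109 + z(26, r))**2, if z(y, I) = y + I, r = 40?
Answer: 1849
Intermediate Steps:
z(y, I) = I + y
(-109 + z(26, r))**2 = (-109 + (40 + 26))**2 = (-109 + 66)**2 = (-43)**2 = 1849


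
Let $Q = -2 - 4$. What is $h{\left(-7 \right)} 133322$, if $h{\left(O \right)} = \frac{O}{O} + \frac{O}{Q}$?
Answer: $\frac{866593}{3} \approx 2.8886 \cdot 10^{5}$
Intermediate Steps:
$Q = -6$ ($Q = -2 - 4 = -6$)
$h{\left(O \right)} = 1 - \frac{O}{6}$ ($h{\left(O \right)} = \frac{O}{O} + \frac{O}{-6} = 1 + O \left(- \frac{1}{6}\right) = 1 - \frac{O}{6}$)
$h{\left(-7 \right)} 133322 = \left(1 - - \frac{7}{6}\right) 133322 = \left(1 + \frac{7}{6}\right) 133322 = \frac{13}{6} \cdot 133322 = \frac{866593}{3}$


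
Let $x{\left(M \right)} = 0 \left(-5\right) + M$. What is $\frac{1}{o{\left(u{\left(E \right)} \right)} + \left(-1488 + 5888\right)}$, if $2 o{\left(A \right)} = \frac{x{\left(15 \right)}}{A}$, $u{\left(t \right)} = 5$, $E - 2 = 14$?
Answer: $\frac{2}{8803} \approx 0.0002272$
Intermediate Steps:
$E = 16$ ($E = 2 + 14 = 16$)
$x{\left(M \right)} = M$ ($x{\left(M \right)} = 0 + M = M$)
$o{\left(A \right)} = \frac{15}{2 A}$ ($o{\left(A \right)} = \frac{15 \frac{1}{A}}{2} = \frac{15}{2 A}$)
$\frac{1}{o{\left(u{\left(E \right)} \right)} + \left(-1488 + 5888\right)} = \frac{1}{\frac{15}{2 \cdot 5} + \left(-1488 + 5888\right)} = \frac{1}{\frac{15}{2} \cdot \frac{1}{5} + 4400} = \frac{1}{\frac{3}{2} + 4400} = \frac{1}{\frac{8803}{2}} = \frac{2}{8803}$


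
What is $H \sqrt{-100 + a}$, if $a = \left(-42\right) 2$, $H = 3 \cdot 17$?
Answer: $102 i \sqrt{46} \approx 691.8 i$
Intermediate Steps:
$H = 51$
$a = -84$
$H \sqrt{-100 + a} = 51 \sqrt{-100 - 84} = 51 \sqrt{-184} = 51 \cdot 2 i \sqrt{46} = 102 i \sqrt{46}$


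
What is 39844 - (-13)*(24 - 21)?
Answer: 39883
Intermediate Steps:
39844 - (-13)*(24 - 21) = 39844 - (-13)*3 = 39844 - 1*(-39) = 39844 + 39 = 39883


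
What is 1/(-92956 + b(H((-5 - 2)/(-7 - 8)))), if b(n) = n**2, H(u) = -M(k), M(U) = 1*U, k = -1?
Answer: -1/92955 ≈ -1.0758e-5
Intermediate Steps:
M(U) = U
H(u) = 1 (H(u) = -1*(-1) = 1)
1/(-92956 + b(H((-5 - 2)/(-7 - 8)))) = 1/(-92956 + 1**2) = 1/(-92956 + 1) = 1/(-92955) = -1/92955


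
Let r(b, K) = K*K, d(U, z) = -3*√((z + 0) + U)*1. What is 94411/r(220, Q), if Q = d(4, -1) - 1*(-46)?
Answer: 94411/(46 - 3*√3)² ≈ 56.705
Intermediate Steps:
d(U, z) = -3*√(U + z) (d(U, z) = -3*√(z + U)*1 = -3*√(U + z)*1 = -3*√(U + z))
Q = 46 - 3*√3 (Q = -3*√(4 - 1) - 1*(-46) = -3*√3 + 46 = 46 - 3*√3 ≈ 40.804)
r(b, K) = K²
94411/r(220, Q) = 94411/((46 - 3*√3)²) = 94411/(46 - 3*√3)²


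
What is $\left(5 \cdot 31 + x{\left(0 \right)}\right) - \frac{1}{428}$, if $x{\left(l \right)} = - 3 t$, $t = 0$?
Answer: $\frac{66339}{428} \approx 155.0$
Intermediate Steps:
$x{\left(l \right)} = 0$ ($x{\left(l \right)} = \left(-3\right) 0 = 0$)
$\left(5 \cdot 31 + x{\left(0 \right)}\right) - \frac{1}{428} = \left(5 \cdot 31 + 0\right) - \frac{1}{428} = \left(155 + 0\right) - \frac{1}{428} = 155 - \frac{1}{428} = \frac{66339}{428}$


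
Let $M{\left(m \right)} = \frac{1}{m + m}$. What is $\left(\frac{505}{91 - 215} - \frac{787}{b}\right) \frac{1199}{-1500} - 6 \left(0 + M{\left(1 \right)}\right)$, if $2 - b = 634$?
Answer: $- \frac{21747793}{29388000} \approx -0.74002$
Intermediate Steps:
$b = -632$ ($b = 2 - 634 = -632$)
$M{\left(m \right)} = \frac{1}{2 m}$
$\left(\frac{505}{91 - 215} - \frac{787}{b}\right) \frac{1199}{-1500} - 6 \left(0 + M{\left(1 \right)}\right) = \left(\frac{505}{91 - 215} - \frac{787}{-632}\right) \frac{1199}{-1500} - 6 \left(0 + \frac{1}{2 \cdot 1}\right) = \left(\frac{505}{-124} - - \frac{787}{632}\right) 1199 \left(- \frac{1}{1500}\right) - 6 \left(0 + \frac{1}{2} \cdot 1\right) = \left(505 \left(- \frac{1}{124}\right) + \frac{787}{632}\right) \left(- \frac{1199}{1500}\right) - 6 \left(0 + \frac{1}{2}\right) = \left(- \frac{505}{124} + \frac{787}{632}\right) \left(- \frac{1199}{1500}\right) - 3 = \left(- \frac{55393}{19592}\right) \left(- \frac{1199}{1500}\right) - 3 = \frac{66416207}{29388000} - 3 = - \frac{21747793}{29388000}$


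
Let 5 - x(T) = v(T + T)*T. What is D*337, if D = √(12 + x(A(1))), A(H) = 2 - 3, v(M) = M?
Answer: 337*√15 ≈ 1305.2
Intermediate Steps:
A(H) = -1
x(T) = 5 - 2*T² (x(T) = 5 - (T + T)*T = 5 - 2*T*T = 5 - 2*T²)
D = √15 (D = √(12 + (5 - 2*(-1)²)) = √(12 + (5 - 2*1)) = √(12 + (5 - 2)) = √(12 + 3) = √15 ≈ 3.8730)
D*337 = √15*337 = 337*√15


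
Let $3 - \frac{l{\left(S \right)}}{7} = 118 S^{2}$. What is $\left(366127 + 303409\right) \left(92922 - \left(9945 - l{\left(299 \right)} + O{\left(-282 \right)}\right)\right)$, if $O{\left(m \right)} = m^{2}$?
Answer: $-49439711267072$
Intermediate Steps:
$l{\left(S \right)} = 21 - 826 S^{2}$ ($l{\left(S \right)} = 21 - 7 \cdot 118 S^{2} = 21 - 826 S^{2}$)
$\left(366127 + 303409\right) \left(92922 - \left(9945 - l{\left(299 \right)} + O{\left(-282 \right)}\right)\right) = \left(366127 + 303409\right) \left(92922 + \left(\left(21 - 826 \cdot 299^{2}\right) - 89469\right)\right) = 669536 \left(92922 + \left(\left(21 - 73845226\right) - 89469\right)\right) = 669536 \left(92922 - 73934674\right) = 669536 \left(-73841752\right) = -49439711267072$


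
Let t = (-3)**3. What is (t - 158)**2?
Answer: 34225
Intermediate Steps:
t = -27
(t - 158)**2 = (-27 - 158)**2 = (-185)**2 = 34225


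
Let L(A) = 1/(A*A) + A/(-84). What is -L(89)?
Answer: 704885/665364 ≈ 1.0594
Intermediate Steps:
L(A) = A⁻² - A/84 (L(A) = A⁻² + A*(-1/84) = A⁻² - A/84)
-L(89) = -(89⁻² - 1/84*89) = -(1/7921 - 89/84) = -1*(-704885/665364) = 704885/665364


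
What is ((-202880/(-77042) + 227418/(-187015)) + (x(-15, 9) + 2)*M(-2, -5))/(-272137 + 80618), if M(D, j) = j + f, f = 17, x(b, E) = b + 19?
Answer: -528898779502/1379703798163985 ≈ -0.00038334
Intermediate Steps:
x(b, E) = 19 + b
M(D, j) = 17 + j (M(D, j) = j + 17 = 17 + j)
((-202880/(-77042) + 227418/(-187015)) + (x(-15, 9) + 2)*M(-2, -5))/(-272137 + 80618) = ((-202880/(-77042) + 227418/(-187015)) + ((19 - 15) + 2)*(17 - 5))/(-272137 + 80618) = ((-202880*(-1/77042) + 227418*(-1/187015)) + (4 + 2)*12)/(-191519) = ((101440/38521 - 227418/187015) + 6*12)*(-1/191519) = (10210432822/7204004815 + 72)*(-1/191519) = (528898779502/7204004815)*(-1/191519) = -528898779502/1379703798163985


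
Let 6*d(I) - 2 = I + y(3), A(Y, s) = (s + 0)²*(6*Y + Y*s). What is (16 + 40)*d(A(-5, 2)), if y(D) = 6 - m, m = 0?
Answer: -4256/3 ≈ -1418.7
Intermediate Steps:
y(D) = 6 (y(D) = 6 - 1*0 = 6 + 0 = 6)
A(Y, s) = s²*(6*Y + Y*s)
d(I) = 4/3 + I/6 (d(I) = ⅓ + (I + 6)/6 = ⅓ + (6 + I)/6 = ⅓ + (1 + I/6) = 4/3 + I/6)
(16 + 40)*d(A(-5, 2)) = (16 + 40)*(4/3 + (-5*2²*(6 + 2))/6) = 56*(4/3 + (-5*4*8)/6) = 56*(4/3 + (⅙)*(-160)) = 56*(4/3 - 80/3) = 56*(-76/3) = -4256/3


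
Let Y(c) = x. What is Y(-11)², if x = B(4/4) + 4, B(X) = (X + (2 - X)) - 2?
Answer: 16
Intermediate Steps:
B(X) = 0 (B(X) = 2 - 2 = 0)
x = 4 (x = 0 + 4 = 4)
Y(c) = 4
Y(-11)² = 4² = 16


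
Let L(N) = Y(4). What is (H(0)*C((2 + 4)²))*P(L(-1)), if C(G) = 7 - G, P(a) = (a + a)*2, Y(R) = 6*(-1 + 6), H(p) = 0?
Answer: 0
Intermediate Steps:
Y(R) = 30 (Y(R) = 6*5 = 30)
L(N) = 30
P(a) = 4*a (P(a) = (2*a)*2 = 4*a)
(H(0)*C((2 + 4)²))*P(L(-1)) = (0*(7 - (2 + 4)²))*(4*30) = (0*(7 - 1*6²))*120 = (0*(7 - 1*36))*120 = (0*(7 - 36))*120 = (0*(-29))*120 = 0*120 = 0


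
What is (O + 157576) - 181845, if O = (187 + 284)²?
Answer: 197572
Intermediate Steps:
O = 221841 (O = 471² = 221841)
(O + 157576) - 181845 = (221841 + 157576) - 181845 = 379417 - 181845 = 197572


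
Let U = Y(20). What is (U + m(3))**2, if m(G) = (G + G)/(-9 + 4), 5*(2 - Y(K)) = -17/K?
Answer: 9409/10000 ≈ 0.94090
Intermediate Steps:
Y(K) = 2 + 17/(5*K) (Y(K) = 2 - (-17)/(5*K) = 2 + 17/(5*K))
m(G) = -2*G/5 (m(G) = (2*G)/(-5) = (2*G)*(-1/5) = -2*G/5)
U = 217/100 (U = 2 + (17/5)/20 = 2 + (17/5)*(1/20) = 2 + 17/100 = 217/100 ≈ 2.1700)
(U + m(3))**2 = (217/100 - 2/5*3)**2 = (217/100 - 6/5)**2 = (97/100)**2 = 9409/10000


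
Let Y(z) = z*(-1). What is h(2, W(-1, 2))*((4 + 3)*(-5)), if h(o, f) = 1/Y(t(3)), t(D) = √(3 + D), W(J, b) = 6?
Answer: 35*√6/6 ≈ 14.289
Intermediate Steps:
Y(z) = -z
h(o, f) = -√6/6 (h(o, f) = 1/(-√(3 + 3)) = 1/(-√6) = -√6/6)
h(2, W(-1, 2))*((4 + 3)*(-5)) = (-√6/6)*((4 + 3)*(-5)) = (-√6/6)*(7*(-5)) = -√6/6*(-35) = 35*√6/6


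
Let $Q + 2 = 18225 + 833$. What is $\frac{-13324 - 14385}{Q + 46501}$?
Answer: $- \frac{27709}{65557} \approx -0.42267$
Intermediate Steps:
$Q = 19056$ ($Q = -2 + \left(18225 + 833\right) = -2 + 19058 = 19056$)
$\frac{-13324 - 14385}{Q + 46501} = \frac{-13324 - 14385}{19056 + 46501} = - \frac{27709}{65557}$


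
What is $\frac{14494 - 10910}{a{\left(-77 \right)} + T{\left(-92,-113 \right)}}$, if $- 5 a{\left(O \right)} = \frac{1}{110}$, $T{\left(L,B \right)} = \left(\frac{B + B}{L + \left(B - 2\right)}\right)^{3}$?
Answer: $\frac{17484037401600}{6339877057} \approx 2757.8$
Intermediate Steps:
$T{\left(L,B \right)} = \frac{8 B^{3}}{\left(-2 + B + L\right)^{3}}$ ($T{\left(L,B \right)} = \left(\frac{2 B}{L + \left(-2 + B\right)}\right)^{3} = \left(\frac{2 B}{-2 + B + L}\right)^{3} = \frac{8 B^{3}}{\left(-2 + B + L\right)^{3}}$)
$a{\left(O \right)} = - \frac{1}{550}$ ($a{\left(O \right)} = - \frac{1}{5 \cdot 110} = \left(- \frac{1}{5}\right) \frac{1}{110} = - \frac{1}{550}$)
$\frac{14494 - 10910}{a{\left(-77 \right)} + T{\left(-92,-113 \right)}} = \frac{14494 - 10910}{- \frac{1}{550} + \frac{8 \left(-113\right)^{3}}{\left(-2 - 113 - 92\right)^{3}}} = \frac{3584}{- \frac{1}{550} + 8 \left(-1442897\right) \frac{1}{-8869743}} = \frac{3584}{- \frac{1}{550} + 8 \left(-1442897\right) \left(- \frac{1}{8869743}\right)} = \frac{3584}{- \frac{1}{550} + \frac{11543176}{8869743}} = \frac{3584}{\frac{6339877057}{4878358650}} = 3584 \cdot \frac{4878358650}{6339877057} = \frac{17484037401600}{6339877057}$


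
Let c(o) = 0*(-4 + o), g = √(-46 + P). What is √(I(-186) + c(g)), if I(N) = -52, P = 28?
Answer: 2*I*√13 ≈ 7.2111*I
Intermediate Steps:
g = 3*I*√2 (g = √(-46 + 28) = √(-18) = 3*I*√2 ≈ 4.2426*I)
c(o) = 0
√(I(-186) + c(g)) = √(-52 + 0) = √(-52) = 2*I*√13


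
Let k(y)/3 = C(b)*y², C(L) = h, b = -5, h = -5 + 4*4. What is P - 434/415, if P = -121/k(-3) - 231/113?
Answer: -4428334/1266165 ≈ -3.4974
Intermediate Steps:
h = 11 (h = -5 + 16 = 11)
C(L) = 11
k(y) = 33*y² (k(y) = 3*(11*y²) = 33*y²)
P = -7480/3051 (P = -121/(33*(-3)²) - 231/113 = -121/(33*9) - 231*1/113 = -121/297 - 231/113 = -121*1/297 - 231/113 = -11/27 - 231/113 = -7480/3051 ≈ -2.4517)
P - 434/415 = -7480/3051 - 434/415 = -4428334/1266165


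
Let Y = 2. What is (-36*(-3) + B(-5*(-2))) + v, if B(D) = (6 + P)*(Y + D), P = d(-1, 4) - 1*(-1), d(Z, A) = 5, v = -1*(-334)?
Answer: 586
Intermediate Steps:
v = 334
P = 6 (P = 5 - 1*(-1) = 5 + 1 = 6)
B(D) = 24 + 12*D (B(D) = (6 + 6)*(2 + D) = 12*(2 + D) = 24 + 12*D)
(-36*(-3) + B(-5*(-2))) + v = (-36*(-3) + (24 + 12*(-5*(-2)))) + 334 = (108 + (24 + 12*10)) + 334 = (108 + (24 + 120)) + 334 = (108 + 144) + 334 = 252 + 334 = 586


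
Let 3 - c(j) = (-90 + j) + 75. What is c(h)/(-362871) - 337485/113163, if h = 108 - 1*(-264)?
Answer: -13602606637/4562618997 ≈ -2.9813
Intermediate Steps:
h = 372 (h = 108 + 264 = 372)
c(j) = 18 - j (c(j) = 3 - ((-90 + j) + 75) = 3 - (-15 + j) = 3 + (15 - j) = 18 - j)
c(h)/(-362871) - 337485/113163 = (18 - 1*372)/(-362871) - 337485/113163 = (18 - 372)*(-1/362871) - 337485*1/113163 = -354*(-1/362871) - 112495/37721 = 118/120957 - 112495/37721 = -13602606637/4562618997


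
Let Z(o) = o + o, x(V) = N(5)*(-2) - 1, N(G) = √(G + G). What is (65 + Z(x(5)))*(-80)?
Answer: -5040 + 320*√10 ≈ -4028.1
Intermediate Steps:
N(G) = √2*√G (N(G) = √(2*G) = √2*√G)
x(V) = -1 - 2*√10 (x(V) = (√2*√5)*(-2) - 1 = √10*(-2) - 1 = -2*√10 - 1 = -1 - 2*√10)
Z(o) = 2*o
(65 + Z(x(5)))*(-80) = (65 + 2*(-1 - 2*√10))*(-80) = (65 + (-2 - 4*√10))*(-80) = (63 - 4*√10)*(-80) = -5040 + 320*√10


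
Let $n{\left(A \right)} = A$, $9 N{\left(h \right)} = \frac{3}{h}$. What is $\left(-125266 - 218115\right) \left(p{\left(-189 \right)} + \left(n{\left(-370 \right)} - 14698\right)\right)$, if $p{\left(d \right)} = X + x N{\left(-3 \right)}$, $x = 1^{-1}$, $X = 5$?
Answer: $\frac{46551475408}{9} \approx 5.1724 \cdot 10^{9}$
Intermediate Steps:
$x = 1$
$N{\left(h \right)} = \frac{1}{3 h}$ ($N{\left(h \right)} = \frac{3 \frac{1}{h}}{9} = \frac{1}{3 h}$)
$p{\left(d \right)} = \frac{44}{9}$ ($p{\left(d \right)} = 5 + 1 \frac{1}{3 \left(-3\right)} = 5 + 1 \cdot \frac{1}{3} \left(- \frac{1}{3}\right) = 5 + 1 \left(- \frac{1}{9}\right) = 5 - \frac{1}{9} = \frac{44}{9}$)
$\left(-125266 - 218115\right) \left(p{\left(-189 \right)} + \left(n{\left(-370 \right)} - 14698\right)\right) = \left(-125266 - 218115\right) \left(\frac{44}{9} - 15068\right) = - 343381 \left(\frac{44}{9} - 15068\right) = \left(-343381\right) \left(- \frac{135568}{9}\right) = \frac{46551475408}{9}$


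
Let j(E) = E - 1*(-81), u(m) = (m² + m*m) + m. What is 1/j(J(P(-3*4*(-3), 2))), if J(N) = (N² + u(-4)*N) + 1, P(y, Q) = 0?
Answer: 1/82 ≈ 0.012195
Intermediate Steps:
u(m) = m + 2*m² (u(m) = (m² + m²) + m = 2*m² + m = m + 2*m²)
J(N) = 1 + N² + 28*N (J(N) = (N² + (-4*(1 + 2*(-4)))*N) + 1 = (N² + (-4*(1 - 8))*N) + 1 = (N² + (-4*(-7))*N) + 1 = (N² + 28*N) + 1 = 1 + N² + 28*N)
j(E) = 81 + E (j(E) = E + 81 = 81 + E)
1/j(J(P(-3*4*(-3), 2))) = 1/(81 + (1 + 0² + 28*0)) = 1/(81 + (1 + 0 + 0)) = 1/(81 + 1) = 1/82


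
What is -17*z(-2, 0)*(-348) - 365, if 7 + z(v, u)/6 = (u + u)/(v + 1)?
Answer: -248837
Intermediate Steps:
z(v, u) = -42 + 12*u/(1 + v) (z(v, u) = -42 + 6*((u + u)/(v + 1)) = -42 + 6*((2*u)/(1 + v)) = -42 + 6*(2*u/(1 + v)) = -42 + 12*u/(1 + v))
-17*z(-2, 0)*(-348) - 365 = -102*(-7 - 7*(-2) + 2*0)/(1 - 2)*(-348) - 365 = -102*(-7 + 14 + 0)/(-1)*(-348) - 365 = -102*(-1)*7*(-348) - 365 = -17*(-42)*(-348) - 365 = 714*(-348) - 365 = -248472 - 365 = -248837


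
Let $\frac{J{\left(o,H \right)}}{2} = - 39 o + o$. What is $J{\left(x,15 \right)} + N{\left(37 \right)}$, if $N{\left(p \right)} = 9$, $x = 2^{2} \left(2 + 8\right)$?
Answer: $-3031$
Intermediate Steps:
$x = 40$ ($x = 4 \cdot 10 = 40$)
$J{\left(o,H \right)} = - 76 o$ ($J{\left(o,H \right)} = 2 \left(- 39 o + o\right) = 2 \left(- 38 o\right) = - 76 o$)
$J{\left(x,15 \right)} + N{\left(37 \right)} = \left(-76\right) 40 + 9 = -3040 + 9 = -3031$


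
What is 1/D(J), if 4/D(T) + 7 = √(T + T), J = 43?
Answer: -7/4 + √86/4 ≈ 0.56840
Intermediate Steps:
D(T) = 4/(-7 + √2*√T) (D(T) = 4/(-7 + √(T + T)) = 4/(-7 + √(2*T)) = 4/(-7 + √2*√T))
1/D(J) = 1/(4/(-7 + √2*√43)) = 1/(4/(-7 + √86)) = -7/4 + √86/4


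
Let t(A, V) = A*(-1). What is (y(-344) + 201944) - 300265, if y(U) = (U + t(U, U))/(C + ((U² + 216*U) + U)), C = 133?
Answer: -98321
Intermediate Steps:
t(A, V) = -A
y(U) = 0 (y(U) = (U - U)/(133 + ((U² + 216*U) + U)) = 0/(133 + (U² + 217*U)) = 0/(133 + U² + 217*U) = 0)
(y(-344) + 201944) - 300265 = (0 + 201944) - 300265 = 201944 - 300265 = -98321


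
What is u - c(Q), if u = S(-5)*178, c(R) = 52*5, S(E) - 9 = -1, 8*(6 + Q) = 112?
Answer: 1164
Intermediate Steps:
Q = 8 (Q = -6 + (⅛)*112 = -6 + 14 = 8)
S(E) = 8 (S(E) = 9 - 1 = 8)
c(R) = 260
u = 1424 (u = 8*178 = 1424)
u - c(Q) = 1424 - 1*260 = 1424 - 260 = 1164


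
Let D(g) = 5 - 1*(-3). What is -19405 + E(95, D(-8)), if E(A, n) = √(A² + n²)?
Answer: -19405 + √9089 ≈ -19310.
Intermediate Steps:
D(g) = 8 (D(g) = 5 + 3 = 8)
-19405 + E(95, D(-8)) = -19405 + √(95² + 8²) = -19405 + √(9025 + 64) = -19405 + √9089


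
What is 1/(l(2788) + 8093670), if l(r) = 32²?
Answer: 1/8094694 ≈ 1.2354e-7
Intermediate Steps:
l(r) = 1024
1/(l(2788) + 8093670) = 1/(1024 + 8093670) = 1/8094694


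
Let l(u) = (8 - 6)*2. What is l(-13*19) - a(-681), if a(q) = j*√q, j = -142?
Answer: 4 + 142*I*√681 ≈ 4.0 + 3705.6*I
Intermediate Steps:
a(q) = -142*√q
l(u) = 4 (l(u) = 2*2 = 4)
l(-13*19) - a(-681) = 4 - (-142)*√(-681) = 4 - (-142)*I*√681 = 4 + 142*I*√681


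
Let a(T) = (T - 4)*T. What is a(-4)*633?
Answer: 20256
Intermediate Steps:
a(T) = T*(-4 + T) (a(T) = (-4 + T)*T = T*(-4 + T))
a(-4)*633 = -4*(-4 - 4)*633 = -4*(-8)*633 = 32*633 = 20256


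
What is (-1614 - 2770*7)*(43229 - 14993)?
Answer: -593068944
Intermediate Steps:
(-1614 - 2770*7)*(43229 - 14993) = (-1614 - 19390)*28236 = -21004*28236 = -593068944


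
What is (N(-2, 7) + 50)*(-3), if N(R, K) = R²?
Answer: -162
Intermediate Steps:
(N(-2, 7) + 50)*(-3) = ((-2)² + 50)*(-3) = (4 + 50)*(-3) = 54*(-3) = -162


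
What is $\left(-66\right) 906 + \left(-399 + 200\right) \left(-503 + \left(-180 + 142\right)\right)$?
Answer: $47863$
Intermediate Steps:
$\left(-66\right) 906 + \left(-399 + 200\right) \left(-503 + \left(-180 + 142\right)\right) = -59796 - 199 \left(-503 - 38\right) = -59796 - -107659 = -59796 + 107659 = 47863$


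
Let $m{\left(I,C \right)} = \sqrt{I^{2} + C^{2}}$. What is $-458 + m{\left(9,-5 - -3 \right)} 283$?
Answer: $-458 + 283 \sqrt{85} \approx 2151.1$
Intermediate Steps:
$m{\left(I,C \right)} = \sqrt{C^{2} + I^{2}}$
$-458 + m{\left(9,-5 - -3 \right)} 283 = -458 + \sqrt{\left(-5 - -3\right)^{2} + 9^{2}} \cdot 283 = -458 + \sqrt{\left(-5 + 3\right)^{2} + 81} \cdot 283 = -458 + \sqrt{\left(-2\right)^{2} + 81} \cdot 283 = -458 + \sqrt{4 + 81} \cdot 283 = -458 + \sqrt{85} \cdot 283 = -458 + 283 \sqrt{85}$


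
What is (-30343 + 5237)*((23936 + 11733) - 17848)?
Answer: -447414026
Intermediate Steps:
(-30343 + 5237)*((23936 + 11733) - 17848) = -25106*(35669 - 17848) = -25106*17821 = -447414026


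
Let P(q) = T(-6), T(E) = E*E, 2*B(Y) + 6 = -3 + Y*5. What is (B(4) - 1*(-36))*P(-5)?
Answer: 1494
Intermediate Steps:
B(Y) = -9/2 + 5*Y/2 (B(Y) = -3 + (-3 + Y*5)/2 = -3 + (-3 + 5*Y)/2 = -3 + (-3/2 + 5*Y/2) = -9/2 + 5*Y/2)
T(E) = E²
P(q) = 36 (P(q) = (-6)² = 36)
(B(4) - 1*(-36))*P(-5) = ((-9/2 + (5/2)*4) - 1*(-36))*36 = ((-9/2 + 10) + 36)*36 = (11/2 + 36)*36 = (83/2)*36 = 1494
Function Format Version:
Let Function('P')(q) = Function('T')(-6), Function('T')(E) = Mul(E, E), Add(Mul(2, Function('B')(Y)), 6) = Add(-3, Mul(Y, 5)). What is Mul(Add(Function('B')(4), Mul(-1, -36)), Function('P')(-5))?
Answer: 1494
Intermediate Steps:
Function('B')(Y) = Add(Rational(-9, 2), Mul(Rational(5, 2), Y)) (Function('B')(Y) = Add(-3, Mul(Rational(1, 2), Add(-3, Mul(Y, 5)))) = Add(-3, Mul(Rational(1, 2), Add(-3, Mul(5, Y)))) = Add(-3, Add(Rational(-3, 2), Mul(Rational(5, 2), Y))) = Add(Rational(-9, 2), Mul(Rational(5, 2), Y)))
Function('T')(E) = Pow(E, 2)
Function('P')(q) = 36 (Function('P')(q) = Pow(-6, 2) = 36)
Mul(Add(Function('B')(4), Mul(-1, -36)), Function('P')(-5)) = Mul(Add(Add(Rational(-9, 2), Mul(Rational(5, 2), 4)), Mul(-1, -36)), 36) = Mul(Add(Add(Rational(-9, 2), 10), 36), 36) = Mul(Add(Rational(11, 2), 36), 36) = Mul(Rational(83, 2), 36) = 1494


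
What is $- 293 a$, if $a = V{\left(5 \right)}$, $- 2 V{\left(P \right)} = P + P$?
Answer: $1465$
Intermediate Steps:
$V{\left(P \right)} = - P$ ($V{\left(P \right)} = - \frac{P + P}{2} = - \frac{2 P}{2} = - P$)
$a = -5$ ($a = \left(-1\right) 5 = -5$)
$- 293 a = \left(-293\right) \left(-5\right) = 1465$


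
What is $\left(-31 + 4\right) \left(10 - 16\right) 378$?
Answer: $61236$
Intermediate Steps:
$\left(-31 + 4\right) \left(10 - 16\right) 378 = \left(-27\right) \left(-6\right) 378 = 162 \cdot 378 = 61236$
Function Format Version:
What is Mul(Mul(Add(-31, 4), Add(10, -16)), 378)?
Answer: 61236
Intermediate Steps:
Mul(Mul(Add(-31, 4), Add(10, -16)), 378) = Mul(Mul(-27, -6), 378) = Mul(162, 378) = 61236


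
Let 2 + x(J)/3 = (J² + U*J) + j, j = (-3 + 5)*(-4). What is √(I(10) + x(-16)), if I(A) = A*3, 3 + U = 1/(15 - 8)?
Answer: 24*√77/7 ≈ 30.086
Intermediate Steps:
U = -20/7 (U = -3 + 1/(15 - 8) = -3 + 1/7 = -3 + ⅐ = -20/7 ≈ -2.8571)
j = -8 (j = 2*(-4) = -8)
x(J) = -30 + 3*J² - 60*J/7 (x(J) = -6 + 3*((J² - 20*J/7) - 8) = -6 + 3*(-8 + J² - 20*J/7) = -6 + (-24 + 3*J² - 60*J/7) = -30 + 3*J² - 60*J/7)
I(A) = 3*A
√(I(10) + x(-16)) = √(3*10 + (-30 + 3*(-16)² - 60/7*(-16))) = √(30 + (-30 + 3*256 + 960/7)) = √(30 + (-30 + 768 + 960/7)) = √(30 + 6126/7) = √(6336/7) = 24*√77/7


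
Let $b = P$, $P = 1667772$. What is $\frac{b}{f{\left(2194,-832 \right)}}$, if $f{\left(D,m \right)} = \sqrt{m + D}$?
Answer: $\frac{277962 \sqrt{1362}}{227} \approx 45191.0$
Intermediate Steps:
$b = 1667772$
$f{\left(D,m \right)} = \sqrt{D + m}$
$\frac{b}{f{\left(2194,-832 \right)}} = \frac{1667772}{\sqrt{2194 - 832}} = \frac{1667772}{\sqrt{1362}} = 1667772 \frac{\sqrt{1362}}{1362} = \frac{277962 \sqrt{1362}}{227}$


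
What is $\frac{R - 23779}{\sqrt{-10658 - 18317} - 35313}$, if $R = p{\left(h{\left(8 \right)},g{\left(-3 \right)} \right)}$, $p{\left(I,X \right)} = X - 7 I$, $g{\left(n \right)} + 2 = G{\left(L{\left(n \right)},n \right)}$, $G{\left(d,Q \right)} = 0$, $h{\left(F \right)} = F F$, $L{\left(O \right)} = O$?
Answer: $\frac{855598677}{1247036944} + \frac{121145 i \sqrt{1159}}{1247036944} \approx 0.68611 + 0.0033073 i$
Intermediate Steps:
$h{\left(F \right)} = F^{2}$
$g{\left(n \right)} = -2$ ($g{\left(n \right)} = -2 + 0 = -2$)
$R = -450$ ($R = -2 - 7 \cdot 8^{2} = -2 - 448 = -450$)
$\frac{R - 23779}{\sqrt{-10658 - 18317} - 35313} = \frac{-450 - 23779}{\sqrt{-10658 - 18317} - 35313} = - \frac{24229}{\sqrt{-28975} - 35313} = - \frac{24229}{5 i \sqrt{1159} - 35313} = - \frac{24229}{-35313 + 5 i \sqrt{1159}}$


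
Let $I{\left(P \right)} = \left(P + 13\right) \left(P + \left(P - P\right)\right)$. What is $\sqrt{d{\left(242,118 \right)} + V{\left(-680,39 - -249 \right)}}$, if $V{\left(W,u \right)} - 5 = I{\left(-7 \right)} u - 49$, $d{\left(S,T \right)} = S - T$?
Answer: $4 i \sqrt{751} \approx 109.62 i$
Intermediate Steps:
$I{\left(P \right)} = P \left(13 + P\right)$ ($I{\left(P \right)} = \left(13 + P\right) \left(P + 0\right) = \left(13 + P\right) P = P \left(13 + P\right)$)
$V{\left(W,u \right)} = -44 - 42 u$ ($V{\left(W,u \right)} = 5 + \left(- 7 \left(13 - 7\right) u - 49\right) = 5 + \left(\left(-7\right) 6 u - 49\right) = 5 - \left(49 + 42 u\right) = -44 - 42 u$)
$\sqrt{d{\left(242,118 \right)} + V{\left(-680,39 - -249 \right)}} = \sqrt{\left(242 - 118\right) - \left(44 + 42 \left(39 - -249\right)\right)} = \sqrt{\left(242 - 118\right) - \left(44 + 42 \left(39 + 249\right)\right)} = \sqrt{124 - 12140} = \sqrt{-12016} = 4 i \sqrt{751}$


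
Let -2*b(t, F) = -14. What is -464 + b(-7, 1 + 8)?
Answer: -457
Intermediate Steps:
b(t, F) = 7 (b(t, F) = -½*(-14) = 7)
-464 + b(-7, 1 + 8) = -464 + 7 = -457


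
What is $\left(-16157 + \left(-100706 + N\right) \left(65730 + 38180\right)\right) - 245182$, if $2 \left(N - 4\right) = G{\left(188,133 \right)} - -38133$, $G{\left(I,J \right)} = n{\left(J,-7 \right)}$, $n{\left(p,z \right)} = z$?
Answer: $-8483369829$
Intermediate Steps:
$G{\left(I,J \right)} = -7$
$N = 19067$ ($N = 4 + \frac{-7 - -38133}{2} = 4 + \frac{-7 + 38133}{2} = 4 + \frac{1}{2} \cdot 38126 = 4 + 19063 = 19067$)
$\left(-16157 + \left(-100706 + N\right) \left(65730 + 38180\right)\right) - 245182 = \left(-16157 + \left(-100706 + 19067\right) \left(65730 + 38180\right)\right) - 245182 = \left(-16157 - 8483108490\right) - 245182 = -8483124647 - 245182 = -8483369829$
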